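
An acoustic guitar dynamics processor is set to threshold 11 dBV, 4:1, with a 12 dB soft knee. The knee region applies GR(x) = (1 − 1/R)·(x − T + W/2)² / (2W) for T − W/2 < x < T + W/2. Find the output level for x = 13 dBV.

x − T + W/2 = 13 − 11 + 6 = 8.
GR = (1 − 1/4) × 8² / 24 = 0.75 × 64 / 24 = 2 dB.
Output = 13 − 2 = 11 dBV.

11 dBV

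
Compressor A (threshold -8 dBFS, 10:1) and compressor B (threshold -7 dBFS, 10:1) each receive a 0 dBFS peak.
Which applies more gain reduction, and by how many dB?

A: overshoot 8 dB → output overshoot 0.8 dB → GR 7.2 dB.
B: overshoot 7 dB → output overshoot 0.7 dB → GR 6.3 dB.
Difference: 0.9 dB in favour of A.

A, by 0.9 dB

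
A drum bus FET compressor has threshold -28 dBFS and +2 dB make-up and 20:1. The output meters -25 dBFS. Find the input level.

-8 dBFS

Before make-up, the level was -25 − 2 = -27 dBFS.
The compressed level sits -27 − (-28) = 1 dB over threshold.
Input overshoot = R × output overshoot = 20 dB → input = -28 + 20 = -8 dBFS.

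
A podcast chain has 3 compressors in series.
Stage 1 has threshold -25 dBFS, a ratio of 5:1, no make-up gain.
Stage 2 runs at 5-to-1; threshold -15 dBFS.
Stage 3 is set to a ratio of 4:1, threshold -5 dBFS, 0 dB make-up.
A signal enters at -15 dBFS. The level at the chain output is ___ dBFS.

-23 dBFS

Stage 1: 10 dB above -25 dBFS, reduced 5:1 to 2 dB above → -23 dBFS.
Stage 2: below threshold (-23 ≤ -15); passes unchanged; output -23 dBFS.
Stage 3: -23 dBFS is at or below the -5 dBFS threshold — no compression; output -23 dBFS.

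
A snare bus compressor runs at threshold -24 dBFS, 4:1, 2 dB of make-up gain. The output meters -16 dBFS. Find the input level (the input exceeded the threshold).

Remove make-up: -16 − 2 = -18 dBFS.
Post-compression overshoot = -18 − (-24) = 6 dB.
Undo the ratio: input overshoot = 6 × 4 = 24 dB, giving input = 0 dBFS.

0 dBFS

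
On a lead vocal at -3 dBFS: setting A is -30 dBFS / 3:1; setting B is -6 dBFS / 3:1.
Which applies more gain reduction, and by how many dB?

A: 27 dB over, compressed to 9 dB over, so 18 dB of GR.
B: 3 dB over, compressed to 1 dB over, so 2 dB of GR.
A applies 16 dB more gain reduction.

A, by 16 dB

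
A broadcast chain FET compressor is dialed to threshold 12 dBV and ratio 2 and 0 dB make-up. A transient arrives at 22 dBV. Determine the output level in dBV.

17 dBV

22 dBV sits 10 dB over threshold.
The 10 dB excess becomes 5 dB after 2:1 reduction.
So the level is 12 + 5 = 17 dBV.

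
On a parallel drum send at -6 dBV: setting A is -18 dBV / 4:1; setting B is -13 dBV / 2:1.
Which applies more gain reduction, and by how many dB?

A: 12 dB over, compressed to 3 dB over, so 9 dB of GR.
B: 7 dB over, compressed to 3.5 dB over, so 3.5 dB of GR.
A reduces 5.5 dB more.

A, by 5.5 dB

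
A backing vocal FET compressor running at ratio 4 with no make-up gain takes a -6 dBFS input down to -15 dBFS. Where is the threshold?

Gain reduction = -6 − (-15) = 9 dB; output overshoot = GR / (R − 1) = 9 / 3 = 3 dB.
Threshold = output − output overshoot = -15 − 3 = -18 dBFS.

-18 dBFS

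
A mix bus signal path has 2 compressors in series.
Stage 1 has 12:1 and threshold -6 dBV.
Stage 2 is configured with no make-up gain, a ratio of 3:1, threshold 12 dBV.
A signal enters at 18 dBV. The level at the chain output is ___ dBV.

-4 dBV

Stage 1: 18 dBV is 24 dB over -6 dBV; at 12:1 that becomes 2 dB over, giving -4 dBV.
Stage 2: -4 dBV ≤ 12 dBV, so stage 2 doesn't engage; output -4 dBV.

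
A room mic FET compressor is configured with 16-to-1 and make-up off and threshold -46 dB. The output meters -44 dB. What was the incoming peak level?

The compressed level sits -44 − (-46) = 2 dB over threshold.
Input overshoot = R × output overshoot = 32 dB → input = -46 + 32 = -14 dB.

-14 dB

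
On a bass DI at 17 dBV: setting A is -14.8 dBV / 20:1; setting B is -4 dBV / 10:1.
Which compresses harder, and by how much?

A: GR = 31.8 − 31.8/20 = 30.21 dB.
B: GR = 21 − 21/10 = 18.9 dB.
A reduces 11.31 dB more.

A, by 11.31 dB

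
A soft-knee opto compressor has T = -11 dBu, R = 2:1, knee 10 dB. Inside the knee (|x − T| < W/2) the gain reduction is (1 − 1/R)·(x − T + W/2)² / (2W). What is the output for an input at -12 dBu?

x − T + W/2 = -12 − (-11) + 5 = 4.
GR = (1 − 1/2) × 4² / 20 = 0.5 × 16 / 20 = 0.4 dB.
Output = -12 − 0.4 = -12.4 dBu.

-12.4 dBu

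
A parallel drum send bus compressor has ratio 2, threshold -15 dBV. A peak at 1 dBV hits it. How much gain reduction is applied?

8 dB

Overshoot = 1 − (-15) = 16 dB.
After 2:1 compression the overshoot becomes 16/2 = 8 dB.
GR = overshoot in − overshoot out = 16 − 8 = 8 dB.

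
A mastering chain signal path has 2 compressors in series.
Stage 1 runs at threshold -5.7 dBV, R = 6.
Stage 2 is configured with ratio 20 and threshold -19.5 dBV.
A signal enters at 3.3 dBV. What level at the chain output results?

Stage 1: 9 dB above -5.7 dBV, reduced 6:1 to 1.5 dB above → -4.2 dBV.
Stage 2: overshoot 15.3 dB → 15.3/20 = 0.765 dB → -18.735 dBV.

-18.735 dBV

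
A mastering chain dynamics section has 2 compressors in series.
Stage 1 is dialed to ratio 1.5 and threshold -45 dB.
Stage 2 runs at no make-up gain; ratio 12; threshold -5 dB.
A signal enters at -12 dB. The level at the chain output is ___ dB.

Stage 1: overshoot 33 dB → 33/1.5 = 22 dB → -23 dB.
Stage 2: -23 dB is at or below the -5 dB threshold — no compression; output -23 dB.

-23 dB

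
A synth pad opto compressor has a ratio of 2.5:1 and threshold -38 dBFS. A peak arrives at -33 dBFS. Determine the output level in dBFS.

-36 dBFS

Overshoot: -33 − (-38) = 5 dB.
2.5:1 compression reduces that to 5/2.5 = 2 dB over.
Output = -38 + 2 = -36 dBFS.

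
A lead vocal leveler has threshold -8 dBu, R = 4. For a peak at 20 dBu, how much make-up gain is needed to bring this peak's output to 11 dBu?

12 dB

Without make-up, output = threshold + overshoot/4 = -8 + 7 = -1 dBu.
Gap to target: 12 dB.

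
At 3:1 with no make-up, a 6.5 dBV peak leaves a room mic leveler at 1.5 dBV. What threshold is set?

Input is 7.5 dB above T (since output overshoot × R = input overshoot: (1.5 − T)·3 = 6.5 − T gives T = -1 dBV).
Check: -1 + (6.5 − (-1))/3 = -1 + 2.5 = 1.5 dBV. ✓

-1 dBV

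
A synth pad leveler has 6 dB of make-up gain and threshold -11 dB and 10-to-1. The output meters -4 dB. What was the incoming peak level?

Remove make-up: -4 − 6 = -10 dB.
The compressed level sits -10 − (-11) = 1 dB over threshold.
Input overshoot = R × output overshoot = 10 dB → input = -11 + 10 = -1 dB.

-1 dB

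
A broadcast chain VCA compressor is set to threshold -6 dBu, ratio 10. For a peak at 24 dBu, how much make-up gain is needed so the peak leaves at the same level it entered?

27 dB

The peak compresses to -6 + 30/10 = -3 dBu.
To reach 24 dBu requires 24 − (-3) = 27 dB of make-up.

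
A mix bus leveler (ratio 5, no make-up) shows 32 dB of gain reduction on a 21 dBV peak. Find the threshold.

Gain reduction = 21 − (-11) = 32 dB; output overshoot = GR / (R − 1) = 32 / 4 = 8 dB.
Threshold = output − output overshoot = -11 − 8 = -19 dBV.

-19 dBV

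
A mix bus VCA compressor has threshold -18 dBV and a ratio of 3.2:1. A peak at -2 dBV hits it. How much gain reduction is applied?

11 dB

The signal is 16 dB above threshold.
A 3.2:1 ratio leaves 5 dB of that excess.
Gain reduction = 16 − 5 = 11 dB.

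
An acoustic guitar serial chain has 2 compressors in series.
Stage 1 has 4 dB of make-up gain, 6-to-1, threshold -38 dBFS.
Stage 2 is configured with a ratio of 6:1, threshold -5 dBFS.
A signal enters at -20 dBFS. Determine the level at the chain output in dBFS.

Stage 1: 18 dB above -38 dBFS, reduced 6:1 to 3 dB above → -35 dBFS; +4 dB make-up → -31 dBFS.
Stage 2: -31 dBFS is at or below the -5 dBFS threshold — no compression; output -31 dBFS.

-31 dBFS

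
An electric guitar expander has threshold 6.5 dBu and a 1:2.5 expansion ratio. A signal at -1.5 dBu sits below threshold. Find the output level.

Below threshold, a 1:2.5 expander applies gain = (2.5−1)×(T − x) of attenuation.
(2.5−1) × 8 = 12 dB, so output = -1.5 − 12 = -13.5 dBu.

-13.5 dBu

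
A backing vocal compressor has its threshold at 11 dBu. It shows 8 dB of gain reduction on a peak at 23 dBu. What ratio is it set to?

Input overshoot = 23 − 11 = 12 dB.
Output overshoot = 12 − 8 = 4 dB.
Ratio = input overshoot / output overshoot = 12 / 4 = 3.

3:1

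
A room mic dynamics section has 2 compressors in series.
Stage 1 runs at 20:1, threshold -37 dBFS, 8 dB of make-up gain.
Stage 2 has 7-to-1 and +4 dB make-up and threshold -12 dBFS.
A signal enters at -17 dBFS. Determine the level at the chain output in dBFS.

-24 dBFS

Stage 1: overshoot 20 dB → 20/20 = 1 dB → -36 dBFS; +8 dB make-up → -28 dBFS.
Stage 2: -28 dBFS is at or below the -12 dBFS threshold — no compression; make-up brings it to -24 dBFS.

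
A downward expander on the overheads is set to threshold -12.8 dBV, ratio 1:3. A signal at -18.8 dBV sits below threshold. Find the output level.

-30.8 dBV

Below threshold, a 1:3 expander applies gain = (3−1)×(T − x) of attenuation.
(3−1) × 6 = 12 dB, so output = -18.8 − 12 = -30.8 dBV.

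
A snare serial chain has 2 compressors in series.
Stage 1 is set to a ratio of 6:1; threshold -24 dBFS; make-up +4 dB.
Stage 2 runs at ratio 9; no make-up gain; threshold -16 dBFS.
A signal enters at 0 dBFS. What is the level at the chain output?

-16 dBFS

Stage 1: overshoot 24 dB → 24/6 = 4 dB → -20 dBFS; +4 dB make-up → -16 dBFS.
Stage 2: below threshold (-16 ≤ -16); passes unchanged; output -16 dBFS.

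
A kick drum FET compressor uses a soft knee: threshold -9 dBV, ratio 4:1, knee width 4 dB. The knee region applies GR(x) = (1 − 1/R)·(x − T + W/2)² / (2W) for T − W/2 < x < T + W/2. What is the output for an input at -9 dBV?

-9.375 dBV

x − T + W/2 = -9 − (-9) + 2 = 2.
GR = (1 − 1/4) × 2² / 8 = 0.75 × 4 / 8 = 0.375 dB.
Output = -9 − 0.375 = -9.375 dBV.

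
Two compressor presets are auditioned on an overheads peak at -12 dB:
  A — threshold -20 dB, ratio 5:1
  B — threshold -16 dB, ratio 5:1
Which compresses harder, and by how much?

A, by 3.2 dB

A: overshoot 8 dB → output overshoot 1.6 dB → GR 6.4 dB.
B: overshoot 4 dB → output overshoot 0.8 dB → GR 3.2 dB.
A reduces 3.2 dB more.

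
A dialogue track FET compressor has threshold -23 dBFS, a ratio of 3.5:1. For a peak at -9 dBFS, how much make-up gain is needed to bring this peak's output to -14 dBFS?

The peak compresses to -23 + 14/3.5 = -19 dBFS.
To reach -14 dBFS requires -14 − (-19) = 5 dB of make-up.

5 dB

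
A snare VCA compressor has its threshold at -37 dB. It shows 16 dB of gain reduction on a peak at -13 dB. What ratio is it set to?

3:1

Input overshoot = -13 − (-37) = 24 dB.
Output overshoot = 24 − 16 = 8 dB.
Ratio = input overshoot / output overshoot = 24 / 8 = 3.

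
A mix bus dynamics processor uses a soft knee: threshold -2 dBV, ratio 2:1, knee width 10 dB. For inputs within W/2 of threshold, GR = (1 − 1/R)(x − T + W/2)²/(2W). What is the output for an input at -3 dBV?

x − T + W/2 = -3 − (-2) + 5 = 4.
GR = (1 − 1/2) × 4² / 20 = 0.5 × 16 / 20 = 0.4 dB.
Output = -3 − 0.4 = -3.4 dBV.

-3.4 dBV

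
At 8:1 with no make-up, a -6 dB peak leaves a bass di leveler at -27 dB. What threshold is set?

Let T be the threshold. Output overshoot = (input overshoot)/R, so -27 − T = (-6 − T)/8.
8·(-27 − T) = -6 − T → 7·T = -216 − (-6) = -210.
T = -210/7 = -30 dB.

-30 dB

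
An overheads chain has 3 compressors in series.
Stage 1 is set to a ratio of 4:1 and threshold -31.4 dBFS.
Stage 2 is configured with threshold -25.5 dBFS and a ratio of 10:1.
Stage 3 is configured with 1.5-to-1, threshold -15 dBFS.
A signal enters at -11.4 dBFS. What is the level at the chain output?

Stage 1: overshoot 20 dB → 20/4 = 5 dB → -26.4 dBFS.
Stage 2: -26.4 dBFS is at or below the -25.5 dBFS threshold — no compression; output -26.4 dBFS.
Stage 3: below threshold (-26.4 ≤ -15); passes unchanged; output -26.4 dBFS.

-26.4 dBFS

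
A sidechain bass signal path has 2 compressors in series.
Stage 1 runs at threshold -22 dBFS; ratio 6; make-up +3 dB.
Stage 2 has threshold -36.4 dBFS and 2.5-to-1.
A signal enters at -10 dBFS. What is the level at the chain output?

-28.64 dBFS

Stage 1: -10 dBFS is 12 dB over -22 dBFS; at 6:1 that becomes 2 dB over, giving -20 dBFS; +3 dB make-up → -17 dBFS.
Stage 2: -17 dBFS is 19.4 dB over -36.4 dBFS; at 2.5:1 that becomes 7.76 dB over, giving -28.64 dBFS.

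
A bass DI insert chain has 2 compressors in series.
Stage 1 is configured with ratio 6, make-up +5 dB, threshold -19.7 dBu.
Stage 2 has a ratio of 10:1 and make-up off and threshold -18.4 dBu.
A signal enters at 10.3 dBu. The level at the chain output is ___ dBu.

-17.53 dBu

Stage 1: 10.3 dBu is 30 dB over -19.7 dBu; at 6:1 that becomes 5 dB over, giving -14.7 dBu; +5 dB make-up → -9.7 dBu.
Stage 2: 8.7 dB above -18.4 dBu, reduced 10:1 to 0.87 dB above → -17.53 dBu.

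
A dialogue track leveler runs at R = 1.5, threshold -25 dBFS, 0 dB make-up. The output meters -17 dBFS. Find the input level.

-13 dBFS

Post-compression overshoot = -17 − (-25) = 8 dB.
Before 1.5:1 compression the overshoot was 8 × 1.5 = 12 dB, so input = -25 + 12 = -13 dBFS.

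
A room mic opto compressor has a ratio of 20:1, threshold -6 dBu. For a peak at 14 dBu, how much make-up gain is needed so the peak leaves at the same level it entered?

Overshoot 20 dB → 20/20 = 1 dB after compression, so the compressed level is -6 + 1 = -5 dBu.
Make-up = target − compressed = 14 − (-5) = 19 dB.

19 dB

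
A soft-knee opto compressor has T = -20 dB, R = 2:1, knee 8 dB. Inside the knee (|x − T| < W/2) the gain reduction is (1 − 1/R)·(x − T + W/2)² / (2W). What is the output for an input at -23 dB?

x − T + W/2 = -23 − (-20) + 4 = 1.
GR = (1 − 1/2) × 1² / 16 = 0.5 × 1 / 16 = 0.03125 dB.
Output = -23 − 0.03125 = -23.03125 dB.

-23.03125 dB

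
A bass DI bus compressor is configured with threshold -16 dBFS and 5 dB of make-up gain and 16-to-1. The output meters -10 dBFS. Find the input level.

Remove make-up: -10 − 5 = -15 dBFS.
That's 1 dB above the -16 dBFS threshold.
Undo the ratio: input overshoot = 1 × 16 = 16 dB, giving input = 0 dBFS.

0 dBFS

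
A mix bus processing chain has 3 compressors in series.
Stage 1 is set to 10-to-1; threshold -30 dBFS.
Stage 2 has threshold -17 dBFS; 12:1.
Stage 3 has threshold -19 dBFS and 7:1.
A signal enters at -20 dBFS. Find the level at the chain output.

-29 dBFS

Stage 1: overshoot 10 dB → 10/10 = 1 dB → -29 dBFS.
Stage 2: -29 dBFS is at or below the -17 dBFS threshold — no compression; output -29 dBFS.
Stage 3: -29 dBFS is at or below the -19 dBFS threshold — no compression; output -29 dBFS.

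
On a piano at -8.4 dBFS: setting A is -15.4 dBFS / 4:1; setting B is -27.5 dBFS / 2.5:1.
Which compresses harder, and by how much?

A: 7 dB over, compressed to 1.75 dB over, so 5.25 dB of GR.
B: 19.1 dB over, compressed to 7.64 dB over, so 11.46 dB of GR.
B applies 6.21 dB more gain reduction.

B, by 6.21 dB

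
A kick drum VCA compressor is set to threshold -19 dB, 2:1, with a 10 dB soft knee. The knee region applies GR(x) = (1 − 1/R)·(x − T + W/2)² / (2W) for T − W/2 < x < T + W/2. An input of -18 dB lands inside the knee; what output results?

x − T + W/2 = -18 − (-19) + 5 = 6.
GR = (1 − 1/2) × 6² / 20 = 0.5 × 36 / 20 = 0.9 dB.
Output = -18 − 0.9 = -18.9 dB.

-18.9 dB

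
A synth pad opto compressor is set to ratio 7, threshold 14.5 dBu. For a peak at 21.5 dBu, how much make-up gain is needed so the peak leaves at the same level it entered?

6 dB

The peak compresses to 14.5 + 7/7 = 15.5 dBu.
To reach 21.5 dBu requires 21.5 − 15.5 = 6 dB of make-up.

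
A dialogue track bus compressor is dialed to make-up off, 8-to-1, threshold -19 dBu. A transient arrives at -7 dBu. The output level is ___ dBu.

Overshoot: -7 − (-19) = 12 dB.
The 12 dB excess becomes 1.5 dB after 8:1 reduction.
Output = -19 + 1.5 = -17.5 dBu.

-17.5 dBu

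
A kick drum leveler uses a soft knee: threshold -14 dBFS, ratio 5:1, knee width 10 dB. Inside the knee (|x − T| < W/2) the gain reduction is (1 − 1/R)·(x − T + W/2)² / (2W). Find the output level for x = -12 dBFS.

-13.96 dBFS

x − T + W/2 = -12 − (-14) + 5 = 7.
GR = (1 − 1/5) × 7² / 20 = 0.8 × 49 / 20 = 1.96 dB.
Output = -12 − 1.96 = -13.96 dBFS.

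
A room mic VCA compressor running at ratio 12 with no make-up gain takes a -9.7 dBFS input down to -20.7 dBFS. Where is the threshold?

Gain reduction = -9.7 − (-20.7) = 11 dB; output overshoot = GR / (R − 1) = 11 / 11 = 1 dB.
Threshold = output − output overshoot = -20.7 − 1 = -21.7 dBFS.

-21.7 dBFS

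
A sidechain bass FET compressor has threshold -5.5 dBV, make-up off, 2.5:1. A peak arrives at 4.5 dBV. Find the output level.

-1.5 dBV

Overshoot: 4.5 − (-5.5) = 10 dB.
At 2.5:1 the overshoot is divided by 2.5, leaving 4 dB above threshold.
So the level is -5.5 + 4 = -1.5 dBV.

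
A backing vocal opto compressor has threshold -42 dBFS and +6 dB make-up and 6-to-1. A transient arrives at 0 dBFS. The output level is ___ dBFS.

-29 dBFS

0 dBFS sits 42 dB over threshold.
At 6:1 the overshoot is divided by 6, leaving 7 dB above threshold.
So the level is -42 + 7 = -35 dBFS; make-up adds 6 dB, giving -29 dBFS.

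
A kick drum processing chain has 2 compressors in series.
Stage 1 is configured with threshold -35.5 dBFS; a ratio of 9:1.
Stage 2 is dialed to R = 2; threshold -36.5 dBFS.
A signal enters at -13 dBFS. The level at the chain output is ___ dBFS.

-34.75 dBFS

Stage 1: -13 dBFS is 22.5 dB over -35.5 dBFS; at 9:1 that becomes 2.5 dB over, giving -33 dBFS.
Stage 2: -33 dBFS is 3.5 dB over -36.5 dBFS; at 2:1 that becomes 1.75 dB over, giving -34.75 dBFS.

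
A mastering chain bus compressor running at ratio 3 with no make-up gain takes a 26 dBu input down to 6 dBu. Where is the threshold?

Gain reduction = 26 − 6 = 20 dB; output overshoot = GR / (R − 1) = 20 / 2 = 10 dB.
Threshold = output − output overshoot = 6 − 10 = -4 dBu.

-4 dBu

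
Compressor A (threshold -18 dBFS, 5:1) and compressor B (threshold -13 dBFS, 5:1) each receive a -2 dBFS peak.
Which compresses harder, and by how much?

A, by 4 dB

A: GR = 16 − 16/5 = 12.8 dB.
B: GR = 11 − 11/5 = 8.8 dB.
Difference: 4 dB in favour of A.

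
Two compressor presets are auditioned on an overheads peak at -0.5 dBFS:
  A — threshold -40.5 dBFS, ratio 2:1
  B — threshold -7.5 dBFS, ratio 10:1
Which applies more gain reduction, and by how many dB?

A, by 13.7 dB

A: overshoot 40 dB → output overshoot 20 dB → GR 20 dB.
B: overshoot 7 dB → output overshoot 0.7 dB → GR 6.3 dB.
A applies 13.7 dB more gain reduction.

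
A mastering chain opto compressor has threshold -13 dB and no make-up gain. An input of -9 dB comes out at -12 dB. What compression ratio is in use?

Input overshoot = -9 − (-13) = 4 dB; output overshoot = -12 − (-13) = 1 dB.
Ratio = 4 / 1 = 4.

4:1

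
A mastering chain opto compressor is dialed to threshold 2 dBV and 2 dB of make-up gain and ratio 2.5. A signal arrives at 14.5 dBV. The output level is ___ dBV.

9 dBV

Overshoot: 14.5 − 2 = 12.5 dB.
2.5:1 compression reduces that to 12.5/2.5 = 5 dB over.
Output = 2 + 5 = 7 dBV; make-up adds 2 dB, giving 9 dBV.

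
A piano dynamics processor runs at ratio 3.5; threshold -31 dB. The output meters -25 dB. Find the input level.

The compressed level sits -25 − (-31) = 6 dB over threshold.
Before 3.5:1 compression the overshoot was 6 × 3.5 = 21 dB, so input = -31 + 21 = -10 dB.

-10 dB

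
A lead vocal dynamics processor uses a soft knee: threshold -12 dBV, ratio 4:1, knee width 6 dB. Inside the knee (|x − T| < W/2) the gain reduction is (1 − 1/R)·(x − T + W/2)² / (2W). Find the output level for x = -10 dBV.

x − T + W/2 = -10 − (-12) + 3 = 5.
GR = (1 − 1/4) × 5² / 12 = 0.75 × 25 / 12 = 1.5625 dB.
Output = -10 − 1.5625 = -11.5625 dBV.

-11.5625 dBV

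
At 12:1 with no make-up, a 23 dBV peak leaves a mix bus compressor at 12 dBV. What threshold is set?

11 dBV

Input is 12 dB above T (since output overshoot × R = input overshoot: (12 − T)·12 = 23 − T gives T = 11 dBV).
Check: 11 + (23 − 11)/12 = 11 + 1 = 12 dBV. ✓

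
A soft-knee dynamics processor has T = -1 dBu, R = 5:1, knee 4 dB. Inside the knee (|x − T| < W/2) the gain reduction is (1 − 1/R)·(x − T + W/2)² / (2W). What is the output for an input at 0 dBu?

x − T + W/2 = 0 − (-1) + 2 = 3.
GR = (1 − 1/5) × 3² / 8 = 0.8 × 9 / 8 = 0.9 dB.
Output = 0 − 0.9 = -0.9 dBu.

-0.9 dBu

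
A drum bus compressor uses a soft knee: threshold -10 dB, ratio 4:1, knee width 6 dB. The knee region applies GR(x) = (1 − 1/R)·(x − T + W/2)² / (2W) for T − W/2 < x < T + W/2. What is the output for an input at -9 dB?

x − T + W/2 = -9 − (-10) + 3 = 4.
GR = (1 − 1/4) × 4² / 12 = 0.75 × 16 / 12 = 1 dB.
Output = -9 − 1 = -10 dB.

-10 dB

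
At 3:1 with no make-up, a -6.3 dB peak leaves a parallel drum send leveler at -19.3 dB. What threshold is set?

Gain reduction = -6.3 − (-19.3) = 13 dB; output overshoot = GR / (R − 1) = 13 / 2 = 6.5 dB.
Threshold = output − output overshoot = -19.3 − 6.5 = -25.8 dB.

-25.8 dB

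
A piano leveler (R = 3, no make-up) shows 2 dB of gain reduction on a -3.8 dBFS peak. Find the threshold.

-6.8 dBFS

Gain reduction = -3.8 − (-5.8) = 2 dB; output overshoot = GR / (R − 1) = 2 / 2 = 1 dB.
Threshold = output − output overshoot = -5.8 − 1 = -6.8 dBFS.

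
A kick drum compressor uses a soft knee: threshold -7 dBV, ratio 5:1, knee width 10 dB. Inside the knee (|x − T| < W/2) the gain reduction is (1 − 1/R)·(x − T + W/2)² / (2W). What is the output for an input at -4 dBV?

-6.56 dBV

x − T + W/2 = -4 − (-7) + 5 = 8.
GR = (1 − 1/5) × 8² / 20 = 0.8 × 64 / 20 = 2.56 dB.
Output = -4 − 2.56 = -6.56 dBV.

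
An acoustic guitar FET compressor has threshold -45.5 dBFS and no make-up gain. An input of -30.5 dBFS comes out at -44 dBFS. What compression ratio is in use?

10:1

Input overshoot = -30.5 − (-45.5) = 15 dB; output overshoot = -44 − (-45.5) = 1.5 dB.
Ratio = 15 / 1.5 = 10.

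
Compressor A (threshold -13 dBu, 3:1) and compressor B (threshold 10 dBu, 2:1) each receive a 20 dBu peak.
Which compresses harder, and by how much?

A, by 17 dB

A: 33 dB over, compressed to 11 dB over, so 22 dB of GR.
B: 10 dB over, compressed to 5 dB over, so 5 dB of GR.
A applies 17 dB more gain reduction.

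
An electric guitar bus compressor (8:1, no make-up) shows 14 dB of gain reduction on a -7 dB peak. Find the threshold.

-23 dB

Gain reduction = -7 − (-21) = 14 dB; output overshoot = GR / (R − 1) = 14 / 7 = 2 dB.
Threshold = output − output overshoot = -21 − 2 = -23 dB.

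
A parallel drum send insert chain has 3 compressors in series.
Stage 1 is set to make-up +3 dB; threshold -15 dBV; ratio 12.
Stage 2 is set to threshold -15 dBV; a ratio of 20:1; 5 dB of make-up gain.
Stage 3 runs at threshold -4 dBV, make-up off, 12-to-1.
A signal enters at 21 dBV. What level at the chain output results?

Stage 1: 36 dB above -15 dBV, reduced 12:1 to 3 dB above → -12 dBV; +3 dB make-up → -9 dBV.
Stage 2: 6 dB above -15 dBV, reduced 20:1 to 0.3 dB above → -14.7 dBV; +5 dB make-up → -9.7 dBV.
Stage 3: -9.7 dBV is at or below the -4 dBV threshold — no compression; output -9.7 dBV.

-9.7 dBV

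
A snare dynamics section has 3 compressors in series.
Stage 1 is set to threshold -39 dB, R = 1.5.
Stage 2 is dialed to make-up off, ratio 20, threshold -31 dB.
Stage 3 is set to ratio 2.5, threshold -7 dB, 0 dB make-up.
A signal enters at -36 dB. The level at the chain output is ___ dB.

-37 dB

Stage 1: overshoot 3 dB → 3/1.5 = 2 dB → -37 dB.
Stage 2: -37 dB ≤ -31 dB, so stage 2 doesn't engage; output -37 dB.
Stage 3: below threshold (-37 ≤ -7); passes unchanged; output -37 dB.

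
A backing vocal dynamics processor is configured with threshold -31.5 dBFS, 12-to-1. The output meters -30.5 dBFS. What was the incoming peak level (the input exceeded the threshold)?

The compressed level sits -30.5 − (-31.5) = 1 dB over threshold.
Before 12:1 compression the overshoot was 1 × 12 = 12 dB, so input = -31.5 + 12 = -19.5 dBFS.

-19.5 dBFS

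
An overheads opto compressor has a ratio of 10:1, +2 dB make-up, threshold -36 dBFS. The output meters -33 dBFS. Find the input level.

-26 dBFS

Before make-up, the level was -33 − 2 = -35 dBFS.
Post-compression overshoot = -35 − (-36) = 1 dB.
Undo the ratio: input overshoot = 1 × 10 = 10 dB, giving input = -26 dBFS.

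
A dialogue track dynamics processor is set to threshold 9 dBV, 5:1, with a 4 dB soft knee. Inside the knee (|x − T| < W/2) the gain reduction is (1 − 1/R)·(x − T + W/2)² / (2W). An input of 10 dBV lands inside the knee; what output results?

9.1 dBV

x − T + W/2 = 10 − 9 + 2 = 3.
GR = (1 − 1/5) × 3² / 8 = 0.8 × 9 / 8 = 0.9 dB.
Output = 10 − 0.9 = 9.1 dBV.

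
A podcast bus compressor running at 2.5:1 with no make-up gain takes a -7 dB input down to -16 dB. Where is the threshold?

Let T be the threshold. Output overshoot = (input overshoot)/R, so -16 − T = (-7 − T)/2.5.
2.5·(-16 − T) = -7 − T → 1.5·T = -40 − (-7) = -33.
T = -33/1.5 = -22 dB.

-22 dB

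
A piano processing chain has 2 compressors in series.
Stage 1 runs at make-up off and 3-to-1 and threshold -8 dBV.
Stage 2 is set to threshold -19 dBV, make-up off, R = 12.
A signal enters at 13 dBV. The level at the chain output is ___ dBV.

-17.5 dBV

Stage 1: 21 dB above -8 dBV, reduced 3:1 to 7 dB above → -1 dBV.
Stage 2: overshoot 18 dB → 18/12 = 1.5 dB → -17.5 dBV.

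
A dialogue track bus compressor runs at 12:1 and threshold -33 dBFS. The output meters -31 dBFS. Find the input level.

Post-compression overshoot = -31 − (-33) = 2 dB.
Undo the ratio: input overshoot = 2 × 12 = 24 dB, giving input = -9 dBFS.

-9 dBFS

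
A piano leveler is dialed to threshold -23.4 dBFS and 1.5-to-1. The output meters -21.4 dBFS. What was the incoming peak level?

The compressed level sits -21.4 − (-23.4) = 2 dB over threshold.
Before 1.5:1 compression the overshoot was 2 × 1.5 = 3 dB, so input = -23.4 + 3 = -20.4 dBFS.

-20.4 dBFS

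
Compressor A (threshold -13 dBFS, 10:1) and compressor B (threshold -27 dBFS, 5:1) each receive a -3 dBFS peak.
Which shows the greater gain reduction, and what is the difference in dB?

B, by 10.2 dB

A: 10 dB over, compressed to 1 dB over, so 9 dB of GR.
B: 24 dB over, compressed to 4.8 dB over, so 19.2 dB of GR.
B applies 10.2 dB more gain reduction.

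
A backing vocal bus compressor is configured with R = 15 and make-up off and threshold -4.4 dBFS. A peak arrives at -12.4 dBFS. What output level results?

-12.4 dBFS

-12.4 dBFS is 8 dB below the -4.4 dBFS threshold, so no gain reduction is applied.
Output = input = -12.4 dBFS.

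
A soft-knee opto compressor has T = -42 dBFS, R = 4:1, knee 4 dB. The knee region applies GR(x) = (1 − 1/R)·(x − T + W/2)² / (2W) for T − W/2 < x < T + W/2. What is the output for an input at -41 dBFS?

x − T + W/2 = -41 − (-42) + 2 = 3.
GR = (1 − 1/4) × 3² / 8 = 0.75 × 9 / 8 = 0.84375 dB.
Output = -41 − 0.84375 = -41.84375 dBFS.

-41.84375 dBFS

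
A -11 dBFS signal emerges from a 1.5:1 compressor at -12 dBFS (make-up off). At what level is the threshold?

-14 dBFS

Gain reduction = -11 − (-12) = 1 dB; output overshoot = GR / (R − 1) = 1 / 0.5 = 2 dB.
Threshold = output − output overshoot = -12 − 2 = -14 dBFS.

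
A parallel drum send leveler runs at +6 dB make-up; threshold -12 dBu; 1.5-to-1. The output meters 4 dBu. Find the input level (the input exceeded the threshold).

3 dBu

Remove make-up: 4 − 6 = -2 dBu.
That's 10 dB above the -12 dBu threshold.
Before 1.5:1 compression the overshoot was 10 × 1.5 = 15 dB, so input = -12 + 15 = 3 dBu.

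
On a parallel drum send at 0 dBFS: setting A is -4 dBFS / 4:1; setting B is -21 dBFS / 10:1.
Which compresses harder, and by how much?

A: overshoot 4 dB → output overshoot 1 dB → GR 3 dB.
B: overshoot 21 dB → output overshoot 2.1 dB → GR 18.9 dB.
Difference: 15.9 dB in favour of B.

B, by 15.9 dB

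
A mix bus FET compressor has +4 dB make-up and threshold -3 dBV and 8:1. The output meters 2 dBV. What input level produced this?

Remove make-up: 2 − 4 = -2 dBV.
Post-compression overshoot = -2 − (-3) = 1 dB.
Undo the ratio: input overshoot = 1 × 8 = 8 dB, giving input = 5 dBV.

5 dBV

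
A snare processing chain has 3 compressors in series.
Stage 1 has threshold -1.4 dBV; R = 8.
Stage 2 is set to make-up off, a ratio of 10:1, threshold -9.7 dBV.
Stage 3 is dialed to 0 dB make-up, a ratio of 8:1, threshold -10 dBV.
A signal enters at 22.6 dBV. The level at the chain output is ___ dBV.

Stage 1: 24 dB above -1.4 dBV, reduced 8:1 to 3 dB above → 1.6 dBV.
Stage 2: 11.3 dB above -9.7 dBV, reduced 10:1 to 1.13 dB above → -8.57 dBV.
Stage 3: 1.43 dB above -10 dBV, reduced 8:1 to 0.17875 dB above → -9.82125 dBV.

-9.82125 dBV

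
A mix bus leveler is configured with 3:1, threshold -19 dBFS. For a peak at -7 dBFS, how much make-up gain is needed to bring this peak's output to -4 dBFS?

Without make-up, output = threshold + overshoot/3 = -19 + 4 = -15 dBFS.
Gap to target: 11 dB.

11 dB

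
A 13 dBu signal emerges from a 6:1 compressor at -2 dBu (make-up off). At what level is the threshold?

-5 dBu

Let T be the threshold. Output overshoot = (input overshoot)/R, so -2 − T = (13 − T)/6.
6·(-2 − T) = 13 − T → 5·T = -12 − 13 = -25.
T = -25/5 = -5 dBu.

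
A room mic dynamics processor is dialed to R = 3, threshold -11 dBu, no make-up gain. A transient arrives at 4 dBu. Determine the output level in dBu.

-6 dBu

Overshoot: 4 − (-11) = 15 dB.
At 3:1 the overshoot is divided by 3, leaving 5 dB above threshold.
So the level is -11 + 5 = -6 dBu.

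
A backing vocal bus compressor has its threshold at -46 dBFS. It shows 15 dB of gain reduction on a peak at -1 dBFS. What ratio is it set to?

1.5:1

Input overshoot = -1 − (-46) = 45 dB.
Output overshoot = 45 − 15 = 30 dB.
Ratio = input overshoot / output overshoot = 45 / 30 = 1.5.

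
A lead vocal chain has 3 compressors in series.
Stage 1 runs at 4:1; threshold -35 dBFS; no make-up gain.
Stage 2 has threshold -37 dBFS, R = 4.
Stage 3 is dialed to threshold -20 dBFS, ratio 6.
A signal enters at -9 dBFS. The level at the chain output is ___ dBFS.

Stage 1: 26 dB above -35 dBFS, reduced 4:1 to 6.5 dB above → -28.5 dBFS.
Stage 2: -28.5 dBFS is 8.5 dB over -37 dBFS; at 4:1 that becomes 2.125 dB over, giving -34.875 dBFS.
Stage 3: -34.875 dBFS ≤ -20 dBFS, so stage 3 doesn't engage; output -34.875 dBFS.

-34.875 dBFS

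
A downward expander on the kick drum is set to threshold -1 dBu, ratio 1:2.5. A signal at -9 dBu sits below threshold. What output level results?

-21 dBu

Undershoot = (-1) − (-9) = 8 dB.
At 1:2.5, that expands to 20 dB under threshold.
Output = -1 − 20 = -21 dBu.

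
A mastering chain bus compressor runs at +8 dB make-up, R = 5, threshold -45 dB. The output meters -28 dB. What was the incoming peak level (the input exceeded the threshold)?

0 dB

Stripping the +8 dB make-up gives -36 dB at the gain stage.
That's 9 dB above the -45 dB threshold.
Before 5:1 compression the overshoot was 9 × 5 = 45 dB, so input = -45 + 45 = 0 dB.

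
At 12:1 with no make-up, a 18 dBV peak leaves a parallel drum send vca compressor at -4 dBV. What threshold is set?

Gain reduction = 18 − (-4) = 22 dB; output overshoot = GR / (R − 1) = 22 / 11 = 2 dB.
Threshold = output − output overshoot = -4 − 2 = -6 dBV.

-6 dBV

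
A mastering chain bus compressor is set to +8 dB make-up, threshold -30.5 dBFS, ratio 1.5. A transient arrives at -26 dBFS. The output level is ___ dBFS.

-19.5 dBFS

Overshoot: -26 − (-30.5) = 4.5 dB.
At 1.5:1 the overshoot is divided by 1.5, leaving 3 dB above threshold.
Output = -30.5 + 3 = -27.5 dBFS; make-up adds 8 dB, giving -19.5 dBFS.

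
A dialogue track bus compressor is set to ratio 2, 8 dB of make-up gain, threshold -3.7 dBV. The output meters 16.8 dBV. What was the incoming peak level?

Before make-up, the level was 16.8 − 8 = 8.8 dBV.
Post-compression overshoot = 8.8 − (-3.7) = 12.5 dB.
Input overshoot = R × output overshoot = 25 dB → input = -3.7 + 25 = 21.3 dBV.

21.3 dBV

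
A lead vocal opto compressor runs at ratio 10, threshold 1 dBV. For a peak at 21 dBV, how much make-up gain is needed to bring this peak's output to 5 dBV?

2 dB

The peak compresses to 1 + 20/10 = 3 dBV.
To reach 5 dBV requires 5 − 3 = 2 dB of make-up.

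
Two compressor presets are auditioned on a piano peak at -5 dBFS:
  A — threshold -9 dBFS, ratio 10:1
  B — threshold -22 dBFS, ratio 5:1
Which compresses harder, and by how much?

A: overshoot 4 dB → output overshoot 0.4 dB → GR 3.6 dB.
B: overshoot 17 dB → output overshoot 3.4 dB → GR 13.6 dB.
B applies 10 dB more gain reduction.

B, by 10 dB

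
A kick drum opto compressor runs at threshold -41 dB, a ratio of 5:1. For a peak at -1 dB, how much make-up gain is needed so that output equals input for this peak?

32 dB

Without make-up, output = threshold + overshoot/5 = -41 + 8 = -33 dB.
Gap to target: 32 dB.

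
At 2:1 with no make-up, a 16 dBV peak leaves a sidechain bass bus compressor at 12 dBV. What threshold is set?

Gain reduction = 16 − 12 = 4 dB; output overshoot = GR / (R − 1) = 4 / 1 = 4 dB.
Threshold = output − output overshoot = 12 − 4 = 8 dBV.

8 dBV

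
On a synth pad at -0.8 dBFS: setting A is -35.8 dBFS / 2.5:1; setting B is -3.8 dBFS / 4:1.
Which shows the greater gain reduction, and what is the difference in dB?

A, by 18.75 dB

A: 35 dB over, compressed to 14 dB over, so 21 dB of GR.
B: 3 dB over, compressed to 0.75 dB over, so 2.25 dB of GR.
A applies 18.75 dB more gain reduction.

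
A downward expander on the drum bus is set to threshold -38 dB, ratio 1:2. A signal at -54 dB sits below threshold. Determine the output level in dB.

Below threshold, a 1:2 expander applies gain = (2−1)×(T − x) of attenuation.
(2−1) × 16 = 16 dB, so output = -54 − 16 = -70 dB.

-70 dB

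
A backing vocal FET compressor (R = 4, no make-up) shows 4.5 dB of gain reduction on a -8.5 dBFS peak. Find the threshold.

Input is 6 dB above T (since output overshoot × R = input overshoot: (-13 − T)·4 = -8.5 − T gives T = -14.5 dBFS).
Check: -14.5 + (-8.5 − (-14.5))/4 = -14.5 + 1.5 = -13 dBFS. ✓

-14.5 dBFS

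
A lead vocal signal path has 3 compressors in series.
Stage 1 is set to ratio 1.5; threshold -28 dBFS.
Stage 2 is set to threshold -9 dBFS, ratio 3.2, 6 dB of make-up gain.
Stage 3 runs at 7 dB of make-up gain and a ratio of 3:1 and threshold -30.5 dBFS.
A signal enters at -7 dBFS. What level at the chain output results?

-16 dBFS

Stage 1: overshoot 21 dB → 21/1.5 = 14 dB → -14 dBFS.
Stage 2: below threshold (-14 ≤ -9); passes unchanged; make-up brings it to -8 dBFS.
Stage 3: overshoot 22.5 dB → 22.5/3 = 7.5 dB → -23 dBFS; +7 dB make-up → -16 dBFS.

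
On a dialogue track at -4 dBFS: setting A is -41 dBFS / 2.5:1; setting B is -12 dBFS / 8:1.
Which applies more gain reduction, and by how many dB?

A, by 15.2 dB

A: overshoot 37 dB → output overshoot 14.8 dB → GR 22.2 dB.
B: overshoot 8 dB → output overshoot 1 dB → GR 7 dB.
A applies 15.2 dB more gain reduction.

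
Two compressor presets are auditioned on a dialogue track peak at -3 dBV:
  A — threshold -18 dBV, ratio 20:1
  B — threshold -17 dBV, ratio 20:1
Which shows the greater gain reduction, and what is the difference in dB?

A: 15 dB over, compressed to 0.75 dB over, so 14.25 dB of GR.
B: 14 dB over, compressed to 0.7 dB over, so 13.3 dB of GR.
Difference: 0.95 dB in favour of A.

A, by 0.95 dB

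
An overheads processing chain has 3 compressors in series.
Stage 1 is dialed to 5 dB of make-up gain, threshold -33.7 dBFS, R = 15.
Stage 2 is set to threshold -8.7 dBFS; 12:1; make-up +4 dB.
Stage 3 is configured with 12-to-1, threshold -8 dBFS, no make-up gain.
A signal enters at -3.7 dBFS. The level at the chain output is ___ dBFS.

-22.7 dBFS

Stage 1: overshoot 30 dB → 30/15 = 2 dB → -31.7 dBFS; +5 dB make-up → -26.7 dBFS.
Stage 2: -26.7 dBFS is at or below the -8.7 dBFS threshold — no compression; make-up brings it to -22.7 dBFS.
Stage 3: -22.7 dBFS ≤ -8 dBFS, so stage 3 doesn't engage; output -22.7 dBFS.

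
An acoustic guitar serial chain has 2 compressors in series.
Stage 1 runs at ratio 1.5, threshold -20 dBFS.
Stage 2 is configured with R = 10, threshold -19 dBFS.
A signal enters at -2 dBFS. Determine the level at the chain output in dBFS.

Stage 1: overshoot 18 dB → 18/1.5 = 12 dB → -8 dBFS.
Stage 2: -8 dBFS is 11 dB over -19 dBFS; at 10:1 that becomes 1.1 dB over, giving -17.9 dBFS.

-17.9 dBFS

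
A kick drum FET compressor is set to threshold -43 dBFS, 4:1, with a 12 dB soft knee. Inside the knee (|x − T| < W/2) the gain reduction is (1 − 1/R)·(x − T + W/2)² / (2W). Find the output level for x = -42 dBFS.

x − T + W/2 = -42 − (-43) + 6 = 7.
GR = (1 − 1/4) × 7² / 24 = 0.75 × 49 / 24 = 1.53125 dB.
Output = -42 − 1.53125 = -43.53125 dBFS.

-43.53125 dBFS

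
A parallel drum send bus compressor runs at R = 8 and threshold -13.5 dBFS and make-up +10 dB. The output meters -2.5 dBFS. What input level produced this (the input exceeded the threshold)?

Remove make-up: -2.5 − 10 = -12.5 dBFS.
The compressed level sits -12.5 − (-13.5) = 1 dB over threshold.
Input overshoot = R × output overshoot = 8 dB → input = -13.5 + 8 = -5.5 dBFS.

-5.5 dBFS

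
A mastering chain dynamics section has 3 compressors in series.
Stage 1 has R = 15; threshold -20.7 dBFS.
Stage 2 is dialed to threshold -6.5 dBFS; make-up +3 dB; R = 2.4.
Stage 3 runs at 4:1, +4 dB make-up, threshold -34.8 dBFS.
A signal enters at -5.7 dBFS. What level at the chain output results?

-26.275 dBFS

Stage 1: -5.7 dBFS is 15 dB over -20.7 dBFS; at 15:1 that becomes 1 dB over, giving -19.7 dBFS.
Stage 2: below threshold (-19.7 ≤ -6.5); passes unchanged; make-up brings it to -16.7 dBFS.
Stage 3: overshoot 18.1 dB → 18.1/4 = 4.525 dB → -30.275 dBFS; +4 dB make-up → -26.275 dBFS.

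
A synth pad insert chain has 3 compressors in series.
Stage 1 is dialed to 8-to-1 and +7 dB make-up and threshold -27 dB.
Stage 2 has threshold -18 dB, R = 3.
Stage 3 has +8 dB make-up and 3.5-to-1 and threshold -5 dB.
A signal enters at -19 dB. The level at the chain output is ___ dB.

-11 dB

Stage 1: -19 dB is 8 dB over -27 dB; at 8:1 that becomes 1 dB over, giving -26 dB; +7 dB make-up → -19 dB.
Stage 2: below threshold (-19 ≤ -18); passes unchanged; output -19 dB.
Stage 3: -19 dB ≤ -5 dB, so stage 3 doesn't engage; make-up brings it to -11 dB.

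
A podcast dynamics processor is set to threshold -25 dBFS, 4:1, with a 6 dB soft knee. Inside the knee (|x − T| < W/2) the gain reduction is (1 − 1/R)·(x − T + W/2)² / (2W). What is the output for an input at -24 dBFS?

x − T + W/2 = -24 − (-25) + 3 = 4.
GR = (1 − 1/4) × 4² / 12 = 0.75 × 16 / 12 = 1 dB.
Output = -24 − 1 = -25 dBFS.

-25 dBFS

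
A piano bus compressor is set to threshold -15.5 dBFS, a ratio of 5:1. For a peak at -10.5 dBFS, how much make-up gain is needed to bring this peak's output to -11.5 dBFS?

3 dB

Overshoot 5 dB → 5/5 = 1 dB after compression, so the compressed level is -15.5 + 1 = -14.5 dBFS.
Make-up = target − compressed = -11.5 − (-14.5) = 3 dB.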